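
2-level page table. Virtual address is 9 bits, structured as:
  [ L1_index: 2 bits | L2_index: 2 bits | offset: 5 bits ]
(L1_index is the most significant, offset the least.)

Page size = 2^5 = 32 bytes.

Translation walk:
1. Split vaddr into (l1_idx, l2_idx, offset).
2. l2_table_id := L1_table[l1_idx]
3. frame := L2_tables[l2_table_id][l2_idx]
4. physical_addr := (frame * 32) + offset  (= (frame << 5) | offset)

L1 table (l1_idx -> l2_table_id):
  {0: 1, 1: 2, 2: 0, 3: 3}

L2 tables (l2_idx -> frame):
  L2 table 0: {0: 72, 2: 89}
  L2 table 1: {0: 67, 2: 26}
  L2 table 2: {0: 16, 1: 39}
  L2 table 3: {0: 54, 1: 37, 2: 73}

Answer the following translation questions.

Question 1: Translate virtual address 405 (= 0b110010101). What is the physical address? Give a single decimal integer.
vaddr = 405 = 0b110010101
Split: l1_idx=3, l2_idx=0, offset=21
L1[3] = 3
L2[3][0] = 54
paddr = 54 * 32 + 21 = 1749

Answer: 1749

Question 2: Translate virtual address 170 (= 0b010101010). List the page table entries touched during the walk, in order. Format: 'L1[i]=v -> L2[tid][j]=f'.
Answer: L1[1]=2 -> L2[2][1]=39

Derivation:
vaddr = 170 = 0b010101010
Split: l1_idx=1, l2_idx=1, offset=10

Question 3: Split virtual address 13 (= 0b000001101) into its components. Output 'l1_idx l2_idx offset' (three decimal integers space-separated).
Answer: 0 0 13

Derivation:
vaddr = 13 = 0b000001101
  top 2 bits -> l1_idx = 0
  next 2 bits -> l2_idx = 0
  bottom 5 bits -> offset = 13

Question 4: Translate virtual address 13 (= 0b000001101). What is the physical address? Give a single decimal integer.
vaddr = 13 = 0b000001101
Split: l1_idx=0, l2_idx=0, offset=13
L1[0] = 1
L2[1][0] = 67
paddr = 67 * 32 + 13 = 2157

Answer: 2157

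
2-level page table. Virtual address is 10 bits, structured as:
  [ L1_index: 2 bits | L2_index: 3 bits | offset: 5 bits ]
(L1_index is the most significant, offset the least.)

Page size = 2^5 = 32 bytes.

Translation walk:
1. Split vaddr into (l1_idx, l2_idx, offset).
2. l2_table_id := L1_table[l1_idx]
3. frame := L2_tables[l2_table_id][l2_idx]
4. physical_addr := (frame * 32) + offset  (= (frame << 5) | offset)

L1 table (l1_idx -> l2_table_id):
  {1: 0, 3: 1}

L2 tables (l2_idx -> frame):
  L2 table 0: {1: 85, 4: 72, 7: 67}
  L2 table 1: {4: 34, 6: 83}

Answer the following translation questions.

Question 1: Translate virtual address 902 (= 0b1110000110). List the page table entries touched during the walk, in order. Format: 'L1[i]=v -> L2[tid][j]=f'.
Answer: L1[3]=1 -> L2[1][4]=34

Derivation:
vaddr = 902 = 0b1110000110
Split: l1_idx=3, l2_idx=4, offset=6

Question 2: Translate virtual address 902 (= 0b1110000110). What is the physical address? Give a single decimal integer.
Answer: 1094

Derivation:
vaddr = 902 = 0b1110000110
Split: l1_idx=3, l2_idx=4, offset=6
L1[3] = 1
L2[1][4] = 34
paddr = 34 * 32 + 6 = 1094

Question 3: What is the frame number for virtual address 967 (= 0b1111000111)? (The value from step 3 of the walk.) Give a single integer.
Answer: 83

Derivation:
vaddr = 967: l1_idx=3, l2_idx=6
L1[3] = 1; L2[1][6] = 83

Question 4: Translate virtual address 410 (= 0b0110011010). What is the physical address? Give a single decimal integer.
vaddr = 410 = 0b0110011010
Split: l1_idx=1, l2_idx=4, offset=26
L1[1] = 0
L2[0][4] = 72
paddr = 72 * 32 + 26 = 2330

Answer: 2330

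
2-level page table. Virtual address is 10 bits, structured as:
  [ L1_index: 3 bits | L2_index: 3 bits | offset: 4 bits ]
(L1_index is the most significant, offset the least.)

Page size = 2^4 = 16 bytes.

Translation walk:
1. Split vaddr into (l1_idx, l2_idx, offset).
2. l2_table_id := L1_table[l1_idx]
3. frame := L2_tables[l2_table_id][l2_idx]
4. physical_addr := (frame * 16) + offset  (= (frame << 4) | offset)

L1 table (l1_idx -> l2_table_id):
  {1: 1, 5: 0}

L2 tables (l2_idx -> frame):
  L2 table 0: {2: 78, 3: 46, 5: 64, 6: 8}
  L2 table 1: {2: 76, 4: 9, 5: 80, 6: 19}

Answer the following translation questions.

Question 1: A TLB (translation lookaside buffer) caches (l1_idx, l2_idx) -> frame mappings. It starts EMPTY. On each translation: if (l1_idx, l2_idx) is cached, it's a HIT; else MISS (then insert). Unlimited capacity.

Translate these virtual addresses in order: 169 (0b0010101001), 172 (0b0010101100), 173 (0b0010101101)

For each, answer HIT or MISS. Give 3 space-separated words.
Answer: MISS HIT HIT

Derivation:
vaddr=169: (1,2) not in TLB -> MISS, insert
vaddr=172: (1,2) in TLB -> HIT
vaddr=173: (1,2) in TLB -> HIT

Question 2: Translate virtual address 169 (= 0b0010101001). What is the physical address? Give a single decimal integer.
vaddr = 169 = 0b0010101001
Split: l1_idx=1, l2_idx=2, offset=9
L1[1] = 1
L2[1][2] = 76
paddr = 76 * 16 + 9 = 1225

Answer: 1225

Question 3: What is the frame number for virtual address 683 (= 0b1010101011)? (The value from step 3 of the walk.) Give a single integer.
vaddr = 683: l1_idx=5, l2_idx=2
L1[5] = 0; L2[0][2] = 78

Answer: 78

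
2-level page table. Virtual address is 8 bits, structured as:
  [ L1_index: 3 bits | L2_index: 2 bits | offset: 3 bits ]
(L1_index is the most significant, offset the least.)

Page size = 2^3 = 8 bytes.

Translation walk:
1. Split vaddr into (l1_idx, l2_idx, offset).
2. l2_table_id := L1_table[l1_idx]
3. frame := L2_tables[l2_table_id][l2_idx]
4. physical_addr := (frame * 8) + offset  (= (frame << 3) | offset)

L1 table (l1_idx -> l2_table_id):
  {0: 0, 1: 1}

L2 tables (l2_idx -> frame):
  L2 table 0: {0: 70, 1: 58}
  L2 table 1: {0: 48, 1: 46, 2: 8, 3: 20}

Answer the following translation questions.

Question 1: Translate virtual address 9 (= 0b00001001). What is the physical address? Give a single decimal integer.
vaddr = 9 = 0b00001001
Split: l1_idx=0, l2_idx=1, offset=1
L1[0] = 0
L2[0][1] = 58
paddr = 58 * 8 + 1 = 465

Answer: 465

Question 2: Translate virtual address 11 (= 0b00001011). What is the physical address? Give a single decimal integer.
vaddr = 11 = 0b00001011
Split: l1_idx=0, l2_idx=1, offset=3
L1[0] = 0
L2[0][1] = 58
paddr = 58 * 8 + 3 = 467

Answer: 467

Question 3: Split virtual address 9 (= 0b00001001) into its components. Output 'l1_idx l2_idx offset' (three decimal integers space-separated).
vaddr = 9 = 0b00001001
  top 3 bits -> l1_idx = 0
  next 2 bits -> l2_idx = 1
  bottom 3 bits -> offset = 1

Answer: 0 1 1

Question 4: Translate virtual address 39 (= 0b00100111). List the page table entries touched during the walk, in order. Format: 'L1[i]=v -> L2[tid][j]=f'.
vaddr = 39 = 0b00100111
Split: l1_idx=1, l2_idx=0, offset=7

Answer: L1[1]=1 -> L2[1][0]=48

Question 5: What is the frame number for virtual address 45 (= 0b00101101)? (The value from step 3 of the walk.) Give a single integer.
vaddr = 45: l1_idx=1, l2_idx=1
L1[1] = 1; L2[1][1] = 46

Answer: 46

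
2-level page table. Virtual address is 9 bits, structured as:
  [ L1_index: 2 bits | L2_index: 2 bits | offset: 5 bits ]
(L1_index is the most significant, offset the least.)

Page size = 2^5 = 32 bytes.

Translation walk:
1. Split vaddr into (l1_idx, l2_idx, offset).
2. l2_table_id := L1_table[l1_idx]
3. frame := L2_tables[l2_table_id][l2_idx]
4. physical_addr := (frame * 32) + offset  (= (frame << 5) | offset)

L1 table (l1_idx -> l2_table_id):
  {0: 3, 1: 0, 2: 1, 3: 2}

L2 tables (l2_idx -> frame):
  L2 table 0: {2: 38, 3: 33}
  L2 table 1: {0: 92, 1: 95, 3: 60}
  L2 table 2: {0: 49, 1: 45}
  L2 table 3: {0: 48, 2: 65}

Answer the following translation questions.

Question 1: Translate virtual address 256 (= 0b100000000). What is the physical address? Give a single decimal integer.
vaddr = 256 = 0b100000000
Split: l1_idx=2, l2_idx=0, offset=0
L1[2] = 1
L2[1][0] = 92
paddr = 92 * 32 + 0 = 2944

Answer: 2944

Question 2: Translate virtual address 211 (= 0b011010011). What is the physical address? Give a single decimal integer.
vaddr = 211 = 0b011010011
Split: l1_idx=1, l2_idx=2, offset=19
L1[1] = 0
L2[0][2] = 38
paddr = 38 * 32 + 19 = 1235

Answer: 1235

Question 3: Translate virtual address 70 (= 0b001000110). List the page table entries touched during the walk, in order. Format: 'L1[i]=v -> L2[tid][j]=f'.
vaddr = 70 = 0b001000110
Split: l1_idx=0, l2_idx=2, offset=6

Answer: L1[0]=3 -> L2[3][2]=65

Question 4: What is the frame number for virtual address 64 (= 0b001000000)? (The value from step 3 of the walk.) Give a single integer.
Answer: 65

Derivation:
vaddr = 64: l1_idx=0, l2_idx=2
L1[0] = 3; L2[3][2] = 65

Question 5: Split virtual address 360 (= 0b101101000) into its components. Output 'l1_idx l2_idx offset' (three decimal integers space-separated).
Answer: 2 3 8

Derivation:
vaddr = 360 = 0b101101000
  top 2 bits -> l1_idx = 2
  next 2 bits -> l2_idx = 3
  bottom 5 bits -> offset = 8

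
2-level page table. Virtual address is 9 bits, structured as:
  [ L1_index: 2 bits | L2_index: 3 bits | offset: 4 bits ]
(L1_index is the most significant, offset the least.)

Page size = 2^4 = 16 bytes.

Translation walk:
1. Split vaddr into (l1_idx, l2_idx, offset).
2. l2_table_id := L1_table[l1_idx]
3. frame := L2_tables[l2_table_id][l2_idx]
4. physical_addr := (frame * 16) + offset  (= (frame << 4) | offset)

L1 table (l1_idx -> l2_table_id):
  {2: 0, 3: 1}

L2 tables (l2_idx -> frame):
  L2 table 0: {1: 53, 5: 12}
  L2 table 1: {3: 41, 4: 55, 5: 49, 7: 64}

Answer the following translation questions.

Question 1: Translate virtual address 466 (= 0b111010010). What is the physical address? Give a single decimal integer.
vaddr = 466 = 0b111010010
Split: l1_idx=3, l2_idx=5, offset=2
L1[3] = 1
L2[1][5] = 49
paddr = 49 * 16 + 2 = 786

Answer: 786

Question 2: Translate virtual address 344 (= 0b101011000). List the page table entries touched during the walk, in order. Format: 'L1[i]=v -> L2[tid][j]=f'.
Answer: L1[2]=0 -> L2[0][5]=12

Derivation:
vaddr = 344 = 0b101011000
Split: l1_idx=2, l2_idx=5, offset=8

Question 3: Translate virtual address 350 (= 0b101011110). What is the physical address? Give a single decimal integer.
Answer: 206

Derivation:
vaddr = 350 = 0b101011110
Split: l1_idx=2, l2_idx=5, offset=14
L1[2] = 0
L2[0][5] = 12
paddr = 12 * 16 + 14 = 206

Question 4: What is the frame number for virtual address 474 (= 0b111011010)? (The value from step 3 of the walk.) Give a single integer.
vaddr = 474: l1_idx=3, l2_idx=5
L1[3] = 1; L2[1][5] = 49

Answer: 49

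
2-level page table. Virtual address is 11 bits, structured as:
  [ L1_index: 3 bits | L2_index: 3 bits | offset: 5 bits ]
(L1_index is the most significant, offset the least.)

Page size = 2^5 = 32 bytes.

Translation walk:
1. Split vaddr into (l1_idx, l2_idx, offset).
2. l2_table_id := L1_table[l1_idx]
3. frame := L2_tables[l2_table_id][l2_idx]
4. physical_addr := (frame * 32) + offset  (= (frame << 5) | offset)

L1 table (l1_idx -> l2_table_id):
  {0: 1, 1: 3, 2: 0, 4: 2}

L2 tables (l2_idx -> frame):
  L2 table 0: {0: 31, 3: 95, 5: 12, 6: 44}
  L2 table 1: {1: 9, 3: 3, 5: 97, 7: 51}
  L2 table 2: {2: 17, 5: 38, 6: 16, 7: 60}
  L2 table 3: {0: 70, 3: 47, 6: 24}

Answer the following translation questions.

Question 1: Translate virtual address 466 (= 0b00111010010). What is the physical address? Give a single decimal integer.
vaddr = 466 = 0b00111010010
Split: l1_idx=1, l2_idx=6, offset=18
L1[1] = 3
L2[3][6] = 24
paddr = 24 * 32 + 18 = 786

Answer: 786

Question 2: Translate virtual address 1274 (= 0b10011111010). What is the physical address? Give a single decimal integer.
Answer: 1946

Derivation:
vaddr = 1274 = 0b10011111010
Split: l1_idx=4, l2_idx=7, offset=26
L1[4] = 2
L2[2][7] = 60
paddr = 60 * 32 + 26 = 1946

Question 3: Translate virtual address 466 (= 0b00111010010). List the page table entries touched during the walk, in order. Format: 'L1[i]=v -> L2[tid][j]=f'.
vaddr = 466 = 0b00111010010
Split: l1_idx=1, l2_idx=6, offset=18

Answer: L1[1]=3 -> L2[3][6]=24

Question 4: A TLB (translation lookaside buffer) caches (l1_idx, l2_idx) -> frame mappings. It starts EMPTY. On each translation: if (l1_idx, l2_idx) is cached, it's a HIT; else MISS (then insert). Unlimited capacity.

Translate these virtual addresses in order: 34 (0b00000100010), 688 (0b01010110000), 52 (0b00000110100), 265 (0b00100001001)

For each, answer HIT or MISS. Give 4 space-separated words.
vaddr=34: (0,1) not in TLB -> MISS, insert
vaddr=688: (2,5) not in TLB -> MISS, insert
vaddr=52: (0,1) in TLB -> HIT
vaddr=265: (1,0) not in TLB -> MISS, insert

Answer: MISS MISS HIT MISS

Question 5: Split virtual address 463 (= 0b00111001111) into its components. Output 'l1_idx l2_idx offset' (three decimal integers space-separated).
Answer: 1 6 15

Derivation:
vaddr = 463 = 0b00111001111
  top 3 bits -> l1_idx = 1
  next 3 bits -> l2_idx = 6
  bottom 5 bits -> offset = 15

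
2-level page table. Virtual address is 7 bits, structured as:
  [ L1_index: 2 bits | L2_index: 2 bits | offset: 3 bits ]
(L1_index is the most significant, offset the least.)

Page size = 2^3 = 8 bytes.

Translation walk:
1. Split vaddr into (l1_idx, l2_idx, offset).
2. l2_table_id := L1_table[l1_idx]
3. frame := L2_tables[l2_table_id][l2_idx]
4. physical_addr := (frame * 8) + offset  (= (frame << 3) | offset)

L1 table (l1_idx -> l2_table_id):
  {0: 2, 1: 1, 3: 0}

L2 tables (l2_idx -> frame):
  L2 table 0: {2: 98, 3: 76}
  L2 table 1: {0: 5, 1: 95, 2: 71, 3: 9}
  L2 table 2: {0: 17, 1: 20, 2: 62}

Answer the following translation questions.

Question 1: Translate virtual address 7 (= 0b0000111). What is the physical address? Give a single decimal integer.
vaddr = 7 = 0b0000111
Split: l1_idx=0, l2_idx=0, offset=7
L1[0] = 2
L2[2][0] = 17
paddr = 17 * 8 + 7 = 143

Answer: 143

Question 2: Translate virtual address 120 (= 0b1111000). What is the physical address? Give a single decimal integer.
Answer: 608

Derivation:
vaddr = 120 = 0b1111000
Split: l1_idx=3, l2_idx=3, offset=0
L1[3] = 0
L2[0][3] = 76
paddr = 76 * 8 + 0 = 608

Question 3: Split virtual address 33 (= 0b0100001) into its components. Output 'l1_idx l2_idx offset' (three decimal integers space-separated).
vaddr = 33 = 0b0100001
  top 2 bits -> l1_idx = 1
  next 2 bits -> l2_idx = 0
  bottom 3 bits -> offset = 1

Answer: 1 0 1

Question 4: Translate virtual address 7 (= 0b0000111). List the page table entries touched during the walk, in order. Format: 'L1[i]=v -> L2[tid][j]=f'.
Answer: L1[0]=2 -> L2[2][0]=17

Derivation:
vaddr = 7 = 0b0000111
Split: l1_idx=0, l2_idx=0, offset=7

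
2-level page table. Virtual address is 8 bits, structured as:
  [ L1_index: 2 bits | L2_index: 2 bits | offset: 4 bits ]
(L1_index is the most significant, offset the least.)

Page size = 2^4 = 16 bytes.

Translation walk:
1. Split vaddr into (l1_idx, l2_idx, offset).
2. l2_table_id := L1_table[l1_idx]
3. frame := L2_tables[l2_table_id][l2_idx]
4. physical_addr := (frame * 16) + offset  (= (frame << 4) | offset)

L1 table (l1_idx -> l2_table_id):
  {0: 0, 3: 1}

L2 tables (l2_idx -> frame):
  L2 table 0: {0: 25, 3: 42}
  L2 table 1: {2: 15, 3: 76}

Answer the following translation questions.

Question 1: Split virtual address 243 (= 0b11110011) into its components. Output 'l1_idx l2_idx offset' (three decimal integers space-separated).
Answer: 3 3 3

Derivation:
vaddr = 243 = 0b11110011
  top 2 bits -> l1_idx = 3
  next 2 bits -> l2_idx = 3
  bottom 4 bits -> offset = 3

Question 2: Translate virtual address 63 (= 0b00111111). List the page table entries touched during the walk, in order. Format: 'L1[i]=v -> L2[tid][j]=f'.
vaddr = 63 = 0b00111111
Split: l1_idx=0, l2_idx=3, offset=15

Answer: L1[0]=0 -> L2[0][3]=42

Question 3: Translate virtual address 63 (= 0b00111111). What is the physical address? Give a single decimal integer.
vaddr = 63 = 0b00111111
Split: l1_idx=0, l2_idx=3, offset=15
L1[0] = 0
L2[0][3] = 42
paddr = 42 * 16 + 15 = 687

Answer: 687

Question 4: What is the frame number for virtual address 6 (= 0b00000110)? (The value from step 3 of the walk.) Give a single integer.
Answer: 25

Derivation:
vaddr = 6: l1_idx=0, l2_idx=0
L1[0] = 0; L2[0][0] = 25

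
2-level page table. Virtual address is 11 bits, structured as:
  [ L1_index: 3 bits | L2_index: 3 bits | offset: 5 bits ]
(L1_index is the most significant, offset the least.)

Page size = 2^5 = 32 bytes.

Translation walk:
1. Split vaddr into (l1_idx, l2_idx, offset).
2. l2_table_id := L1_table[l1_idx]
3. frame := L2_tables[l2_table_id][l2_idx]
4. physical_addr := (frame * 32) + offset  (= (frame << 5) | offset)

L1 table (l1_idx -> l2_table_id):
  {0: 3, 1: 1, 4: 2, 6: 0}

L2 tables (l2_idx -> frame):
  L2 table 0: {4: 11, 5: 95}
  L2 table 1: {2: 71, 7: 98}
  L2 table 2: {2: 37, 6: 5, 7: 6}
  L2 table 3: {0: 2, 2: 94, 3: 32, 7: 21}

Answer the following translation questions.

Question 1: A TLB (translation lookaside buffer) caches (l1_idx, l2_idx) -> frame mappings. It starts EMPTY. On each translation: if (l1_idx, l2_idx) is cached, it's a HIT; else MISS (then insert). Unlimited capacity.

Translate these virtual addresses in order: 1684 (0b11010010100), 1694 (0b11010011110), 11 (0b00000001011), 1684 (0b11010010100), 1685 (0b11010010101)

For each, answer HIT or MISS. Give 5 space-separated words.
Answer: MISS HIT MISS HIT HIT

Derivation:
vaddr=1684: (6,4) not in TLB -> MISS, insert
vaddr=1694: (6,4) in TLB -> HIT
vaddr=11: (0,0) not in TLB -> MISS, insert
vaddr=1684: (6,4) in TLB -> HIT
vaddr=1685: (6,4) in TLB -> HIT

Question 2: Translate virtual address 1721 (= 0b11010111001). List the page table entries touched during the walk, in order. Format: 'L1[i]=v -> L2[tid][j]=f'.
Answer: L1[6]=0 -> L2[0][5]=95

Derivation:
vaddr = 1721 = 0b11010111001
Split: l1_idx=6, l2_idx=5, offset=25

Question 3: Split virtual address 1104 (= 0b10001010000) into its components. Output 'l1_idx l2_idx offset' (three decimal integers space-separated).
vaddr = 1104 = 0b10001010000
  top 3 bits -> l1_idx = 4
  next 3 bits -> l2_idx = 2
  bottom 5 bits -> offset = 16

Answer: 4 2 16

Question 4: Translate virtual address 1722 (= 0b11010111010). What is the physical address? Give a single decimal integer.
Answer: 3066

Derivation:
vaddr = 1722 = 0b11010111010
Split: l1_idx=6, l2_idx=5, offset=26
L1[6] = 0
L2[0][5] = 95
paddr = 95 * 32 + 26 = 3066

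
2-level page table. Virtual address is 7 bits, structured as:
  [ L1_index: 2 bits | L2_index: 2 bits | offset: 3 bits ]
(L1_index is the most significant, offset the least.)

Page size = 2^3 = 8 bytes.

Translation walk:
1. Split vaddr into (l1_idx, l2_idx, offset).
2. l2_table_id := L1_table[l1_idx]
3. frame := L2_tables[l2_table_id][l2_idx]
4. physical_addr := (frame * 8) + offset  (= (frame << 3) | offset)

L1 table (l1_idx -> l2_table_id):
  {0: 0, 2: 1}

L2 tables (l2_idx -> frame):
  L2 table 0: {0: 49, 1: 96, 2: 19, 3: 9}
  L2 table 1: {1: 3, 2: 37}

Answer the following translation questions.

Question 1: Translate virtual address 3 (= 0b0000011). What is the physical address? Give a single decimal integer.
vaddr = 3 = 0b0000011
Split: l1_idx=0, l2_idx=0, offset=3
L1[0] = 0
L2[0][0] = 49
paddr = 49 * 8 + 3 = 395

Answer: 395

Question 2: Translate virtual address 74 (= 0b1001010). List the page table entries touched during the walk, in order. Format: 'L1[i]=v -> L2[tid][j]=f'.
vaddr = 74 = 0b1001010
Split: l1_idx=2, l2_idx=1, offset=2

Answer: L1[2]=1 -> L2[1][1]=3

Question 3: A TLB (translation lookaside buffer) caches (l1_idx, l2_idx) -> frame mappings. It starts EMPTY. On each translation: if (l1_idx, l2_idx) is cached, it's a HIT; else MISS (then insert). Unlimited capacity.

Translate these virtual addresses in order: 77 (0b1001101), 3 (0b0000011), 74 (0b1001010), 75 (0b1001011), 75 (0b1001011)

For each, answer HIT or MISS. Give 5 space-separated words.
vaddr=77: (2,1) not in TLB -> MISS, insert
vaddr=3: (0,0) not in TLB -> MISS, insert
vaddr=74: (2,1) in TLB -> HIT
vaddr=75: (2,1) in TLB -> HIT
vaddr=75: (2,1) in TLB -> HIT

Answer: MISS MISS HIT HIT HIT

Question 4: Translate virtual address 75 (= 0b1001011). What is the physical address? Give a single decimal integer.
vaddr = 75 = 0b1001011
Split: l1_idx=2, l2_idx=1, offset=3
L1[2] = 1
L2[1][1] = 3
paddr = 3 * 8 + 3 = 27

Answer: 27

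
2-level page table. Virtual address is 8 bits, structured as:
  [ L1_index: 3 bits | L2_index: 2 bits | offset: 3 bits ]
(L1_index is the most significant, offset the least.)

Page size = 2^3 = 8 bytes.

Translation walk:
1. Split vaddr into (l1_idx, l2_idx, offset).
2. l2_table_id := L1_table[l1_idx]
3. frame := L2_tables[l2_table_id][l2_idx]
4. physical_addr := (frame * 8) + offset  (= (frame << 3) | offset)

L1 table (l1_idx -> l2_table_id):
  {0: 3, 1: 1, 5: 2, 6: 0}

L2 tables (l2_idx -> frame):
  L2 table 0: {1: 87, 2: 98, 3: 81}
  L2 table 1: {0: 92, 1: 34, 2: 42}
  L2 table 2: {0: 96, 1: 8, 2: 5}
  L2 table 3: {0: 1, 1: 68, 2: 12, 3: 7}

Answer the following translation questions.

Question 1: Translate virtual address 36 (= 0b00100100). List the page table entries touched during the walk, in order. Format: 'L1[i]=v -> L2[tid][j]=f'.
vaddr = 36 = 0b00100100
Split: l1_idx=1, l2_idx=0, offset=4

Answer: L1[1]=1 -> L2[1][0]=92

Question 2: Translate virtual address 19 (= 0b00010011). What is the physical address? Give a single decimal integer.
Answer: 99

Derivation:
vaddr = 19 = 0b00010011
Split: l1_idx=0, l2_idx=2, offset=3
L1[0] = 3
L2[3][2] = 12
paddr = 12 * 8 + 3 = 99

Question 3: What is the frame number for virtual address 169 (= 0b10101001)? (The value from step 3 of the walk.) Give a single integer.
Answer: 8

Derivation:
vaddr = 169: l1_idx=5, l2_idx=1
L1[5] = 2; L2[2][1] = 8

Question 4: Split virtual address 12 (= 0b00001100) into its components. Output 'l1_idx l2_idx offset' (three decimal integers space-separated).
Answer: 0 1 4

Derivation:
vaddr = 12 = 0b00001100
  top 3 bits -> l1_idx = 0
  next 2 bits -> l2_idx = 1
  bottom 3 bits -> offset = 4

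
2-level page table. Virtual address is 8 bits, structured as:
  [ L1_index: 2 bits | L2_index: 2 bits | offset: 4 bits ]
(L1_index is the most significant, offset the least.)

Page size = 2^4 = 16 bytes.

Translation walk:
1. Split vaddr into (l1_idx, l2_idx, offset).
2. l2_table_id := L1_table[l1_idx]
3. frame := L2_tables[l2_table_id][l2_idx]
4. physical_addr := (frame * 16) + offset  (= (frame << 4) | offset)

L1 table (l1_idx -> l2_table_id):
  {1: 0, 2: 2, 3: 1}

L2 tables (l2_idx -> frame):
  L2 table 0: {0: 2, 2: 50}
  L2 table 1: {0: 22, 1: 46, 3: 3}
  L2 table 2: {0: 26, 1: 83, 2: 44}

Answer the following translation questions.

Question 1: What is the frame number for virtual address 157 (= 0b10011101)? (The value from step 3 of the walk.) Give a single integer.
Answer: 83

Derivation:
vaddr = 157: l1_idx=2, l2_idx=1
L1[2] = 2; L2[2][1] = 83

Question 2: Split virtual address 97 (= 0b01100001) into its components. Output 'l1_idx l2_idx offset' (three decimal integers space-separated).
vaddr = 97 = 0b01100001
  top 2 bits -> l1_idx = 1
  next 2 bits -> l2_idx = 2
  bottom 4 bits -> offset = 1

Answer: 1 2 1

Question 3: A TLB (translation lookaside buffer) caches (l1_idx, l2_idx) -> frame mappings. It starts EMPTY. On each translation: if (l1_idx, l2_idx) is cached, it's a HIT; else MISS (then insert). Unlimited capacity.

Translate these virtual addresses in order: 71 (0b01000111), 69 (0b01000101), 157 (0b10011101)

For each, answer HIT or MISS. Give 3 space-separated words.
Answer: MISS HIT MISS

Derivation:
vaddr=71: (1,0) not in TLB -> MISS, insert
vaddr=69: (1,0) in TLB -> HIT
vaddr=157: (2,1) not in TLB -> MISS, insert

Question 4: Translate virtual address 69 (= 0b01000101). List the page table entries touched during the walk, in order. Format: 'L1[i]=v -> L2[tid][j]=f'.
vaddr = 69 = 0b01000101
Split: l1_idx=1, l2_idx=0, offset=5

Answer: L1[1]=0 -> L2[0][0]=2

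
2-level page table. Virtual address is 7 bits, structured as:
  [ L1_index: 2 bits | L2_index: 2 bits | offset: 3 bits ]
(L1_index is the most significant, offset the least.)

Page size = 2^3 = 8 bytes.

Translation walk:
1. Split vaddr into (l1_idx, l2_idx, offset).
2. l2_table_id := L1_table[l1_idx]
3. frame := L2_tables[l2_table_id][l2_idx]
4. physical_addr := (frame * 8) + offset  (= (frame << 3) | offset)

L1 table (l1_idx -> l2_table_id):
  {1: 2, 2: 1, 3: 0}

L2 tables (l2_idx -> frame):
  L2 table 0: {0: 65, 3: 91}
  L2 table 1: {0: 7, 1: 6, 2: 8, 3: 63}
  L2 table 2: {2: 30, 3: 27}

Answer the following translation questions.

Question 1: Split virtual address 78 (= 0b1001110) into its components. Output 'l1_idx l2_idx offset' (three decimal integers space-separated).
Answer: 2 1 6

Derivation:
vaddr = 78 = 0b1001110
  top 2 bits -> l1_idx = 2
  next 2 bits -> l2_idx = 1
  bottom 3 bits -> offset = 6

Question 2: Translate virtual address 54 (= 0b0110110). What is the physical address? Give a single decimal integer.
Answer: 246

Derivation:
vaddr = 54 = 0b0110110
Split: l1_idx=1, l2_idx=2, offset=6
L1[1] = 2
L2[2][2] = 30
paddr = 30 * 8 + 6 = 246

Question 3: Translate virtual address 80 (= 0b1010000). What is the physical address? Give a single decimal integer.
vaddr = 80 = 0b1010000
Split: l1_idx=2, l2_idx=2, offset=0
L1[2] = 1
L2[1][2] = 8
paddr = 8 * 8 + 0 = 64

Answer: 64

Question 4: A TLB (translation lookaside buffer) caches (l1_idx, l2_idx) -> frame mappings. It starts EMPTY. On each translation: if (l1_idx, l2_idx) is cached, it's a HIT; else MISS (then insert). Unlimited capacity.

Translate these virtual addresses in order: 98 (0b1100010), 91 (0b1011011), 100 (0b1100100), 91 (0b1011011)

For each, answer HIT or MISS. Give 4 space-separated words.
Answer: MISS MISS HIT HIT

Derivation:
vaddr=98: (3,0) not in TLB -> MISS, insert
vaddr=91: (2,3) not in TLB -> MISS, insert
vaddr=100: (3,0) in TLB -> HIT
vaddr=91: (2,3) in TLB -> HIT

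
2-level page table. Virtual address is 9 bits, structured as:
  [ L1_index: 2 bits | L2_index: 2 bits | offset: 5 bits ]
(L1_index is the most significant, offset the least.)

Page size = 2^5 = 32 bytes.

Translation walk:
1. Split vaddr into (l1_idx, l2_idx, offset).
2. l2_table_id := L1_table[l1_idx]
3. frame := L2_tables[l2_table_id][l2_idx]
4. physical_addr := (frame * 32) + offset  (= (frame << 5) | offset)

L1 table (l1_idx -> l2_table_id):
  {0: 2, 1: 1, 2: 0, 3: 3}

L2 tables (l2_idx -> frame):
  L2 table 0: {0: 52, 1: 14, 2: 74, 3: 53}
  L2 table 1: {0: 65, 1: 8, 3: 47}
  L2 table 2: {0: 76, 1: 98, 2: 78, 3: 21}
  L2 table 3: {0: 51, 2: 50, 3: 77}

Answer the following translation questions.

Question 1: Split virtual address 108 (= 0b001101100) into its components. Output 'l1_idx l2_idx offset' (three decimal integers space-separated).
vaddr = 108 = 0b001101100
  top 2 bits -> l1_idx = 0
  next 2 bits -> l2_idx = 3
  bottom 5 bits -> offset = 12

Answer: 0 3 12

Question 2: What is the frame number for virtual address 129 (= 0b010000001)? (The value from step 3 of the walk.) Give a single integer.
vaddr = 129: l1_idx=1, l2_idx=0
L1[1] = 1; L2[1][0] = 65

Answer: 65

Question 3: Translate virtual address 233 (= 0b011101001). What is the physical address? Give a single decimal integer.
Answer: 1513

Derivation:
vaddr = 233 = 0b011101001
Split: l1_idx=1, l2_idx=3, offset=9
L1[1] = 1
L2[1][3] = 47
paddr = 47 * 32 + 9 = 1513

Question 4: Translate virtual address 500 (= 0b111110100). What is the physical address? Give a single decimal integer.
Answer: 2484

Derivation:
vaddr = 500 = 0b111110100
Split: l1_idx=3, l2_idx=3, offset=20
L1[3] = 3
L2[3][3] = 77
paddr = 77 * 32 + 20 = 2484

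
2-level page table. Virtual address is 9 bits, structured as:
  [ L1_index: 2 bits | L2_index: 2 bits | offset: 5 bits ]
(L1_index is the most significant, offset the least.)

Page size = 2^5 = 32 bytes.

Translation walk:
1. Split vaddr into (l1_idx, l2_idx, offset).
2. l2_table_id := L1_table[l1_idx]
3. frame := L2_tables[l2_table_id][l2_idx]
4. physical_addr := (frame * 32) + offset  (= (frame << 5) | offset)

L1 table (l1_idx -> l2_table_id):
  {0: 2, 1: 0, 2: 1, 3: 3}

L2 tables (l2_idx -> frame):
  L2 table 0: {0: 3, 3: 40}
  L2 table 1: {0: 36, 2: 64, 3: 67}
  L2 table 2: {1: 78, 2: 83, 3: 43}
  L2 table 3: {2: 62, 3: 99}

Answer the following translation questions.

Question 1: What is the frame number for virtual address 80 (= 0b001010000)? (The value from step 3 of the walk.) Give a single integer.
Answer: 83

Derivation:
vaddr = 80: l1_idx=0, l2_idx=2
L1[0] = 2; L2[2][2] = 83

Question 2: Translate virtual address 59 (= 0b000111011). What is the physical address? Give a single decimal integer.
vaddr = 59 = 0b000111011
Split: l1_idx=0, l2_idx=1, offset=27
L1[0] = 2
L2[2][1] = 78
paddr = 78 * 32 + 27 = 2523

Answer: 2523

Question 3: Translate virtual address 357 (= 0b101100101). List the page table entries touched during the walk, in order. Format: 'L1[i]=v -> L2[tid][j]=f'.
vaddr = 357 = 0b101100101
Split: l1_idx=2, l2_idx=3, offset=5

Answer: L1[2]=1 -> L2[1][3]=67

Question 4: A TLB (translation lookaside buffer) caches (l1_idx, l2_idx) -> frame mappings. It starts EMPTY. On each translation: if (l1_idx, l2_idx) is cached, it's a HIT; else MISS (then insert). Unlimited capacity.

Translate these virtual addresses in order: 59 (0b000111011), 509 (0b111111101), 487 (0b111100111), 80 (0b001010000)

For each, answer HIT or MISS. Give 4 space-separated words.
vaddr=59: (0,1) not in TLB -> MISS, insert
vaddr=509: (3,3) not in TLB -> MISS, insert
vaddr=487: (3,3) in TLB -> HIT
vaddr=80: (0,2) not in TLB -> MISS, insert

Answer: MISS MISS HIT MISS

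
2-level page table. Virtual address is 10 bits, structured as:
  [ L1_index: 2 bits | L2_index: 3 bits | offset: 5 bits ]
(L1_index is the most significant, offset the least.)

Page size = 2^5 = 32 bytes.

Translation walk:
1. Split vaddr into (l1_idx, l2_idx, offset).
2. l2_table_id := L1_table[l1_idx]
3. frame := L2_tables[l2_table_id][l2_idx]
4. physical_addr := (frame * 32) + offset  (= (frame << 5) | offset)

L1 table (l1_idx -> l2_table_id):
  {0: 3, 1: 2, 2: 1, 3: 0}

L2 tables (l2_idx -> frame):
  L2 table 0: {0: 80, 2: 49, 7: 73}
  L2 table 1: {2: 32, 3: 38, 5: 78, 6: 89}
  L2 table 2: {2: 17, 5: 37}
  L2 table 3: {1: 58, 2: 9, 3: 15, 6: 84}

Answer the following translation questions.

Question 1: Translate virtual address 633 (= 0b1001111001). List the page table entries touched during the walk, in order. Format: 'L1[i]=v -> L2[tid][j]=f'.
Answer: L1[2]=1 -> L2[1][3]=38

Derivation:
vaddr = 633 = 0b1001111001
Split: l1_idx=2, l2_idx=3, offset=25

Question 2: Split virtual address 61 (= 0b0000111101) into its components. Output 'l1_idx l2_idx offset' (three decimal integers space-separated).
Answer: 0 1 29

Derivation:
vaddr = 61 = 0b0000111101
  top 2 bits -> l1_idx = 0
  next 3 bits -> l2_idx = 1
  bottom 5 bits -> offset = 29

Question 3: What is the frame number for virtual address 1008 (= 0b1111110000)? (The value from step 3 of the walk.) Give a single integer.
Answer: 73

Derivation:
vaddr = 1008: l1_idx=3, l2_idx=7
L1[3] = 0; L2[0][7] = 73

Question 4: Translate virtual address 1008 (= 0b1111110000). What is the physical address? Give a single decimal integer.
Answer: 2352

Derivation:
vaddr = 1008 = 0b1111110000
Split: l1_idx=3, l2_idx=7, offset=16
L1[3] = 0
L2[0][7] = 73
paddr = 73 * 32 + 16 = 2352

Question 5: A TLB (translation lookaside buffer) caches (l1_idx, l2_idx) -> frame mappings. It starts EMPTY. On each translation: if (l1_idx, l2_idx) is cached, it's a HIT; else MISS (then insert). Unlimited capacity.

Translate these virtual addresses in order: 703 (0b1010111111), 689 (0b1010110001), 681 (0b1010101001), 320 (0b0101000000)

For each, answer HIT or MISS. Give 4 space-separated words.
vaddr=703: (2,5) not in TLB -> MISS, insert
vaddr=689: (2,5) in TLB -> HIT
vaddr=681: (2,5) in TLB -> HIT
vaddr=320: (1,2) not in TLB -> MISS, insert

Answer: MISS HIT HIT MISS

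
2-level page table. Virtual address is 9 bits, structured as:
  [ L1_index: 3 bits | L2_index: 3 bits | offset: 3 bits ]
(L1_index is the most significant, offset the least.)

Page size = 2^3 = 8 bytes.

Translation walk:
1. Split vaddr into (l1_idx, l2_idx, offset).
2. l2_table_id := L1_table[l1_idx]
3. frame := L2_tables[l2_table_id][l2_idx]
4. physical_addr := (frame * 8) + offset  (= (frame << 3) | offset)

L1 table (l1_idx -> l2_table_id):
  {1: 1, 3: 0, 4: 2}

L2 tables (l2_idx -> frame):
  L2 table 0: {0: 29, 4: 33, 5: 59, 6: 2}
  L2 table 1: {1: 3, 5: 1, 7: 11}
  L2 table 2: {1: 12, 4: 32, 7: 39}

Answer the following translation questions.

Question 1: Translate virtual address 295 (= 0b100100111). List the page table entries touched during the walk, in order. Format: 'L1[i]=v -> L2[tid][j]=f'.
vaddr = 295 = 0b100100111
Split: l1_idx=4, l2_idx=4, offset=7

Answer: L1[4]=2 -> L2[2][4]=32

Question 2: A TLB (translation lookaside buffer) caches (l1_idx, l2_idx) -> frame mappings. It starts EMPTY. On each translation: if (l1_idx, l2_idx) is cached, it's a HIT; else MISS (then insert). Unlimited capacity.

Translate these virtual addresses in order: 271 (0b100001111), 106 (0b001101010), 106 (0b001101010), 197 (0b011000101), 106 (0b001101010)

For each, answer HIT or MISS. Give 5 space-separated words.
vaddr=271: (4,1) not in TLB -> MISS, insert
vaddr=106: (1,5) not in TLB -> MISS, insert
vaddr=106: (1,5) in TLB -> HIT
vaddr=197: (3,0) not in TLB -> MISS, insert
vaddr=106: (1,5) in TLB -> HIT

Answer: MISS MISS HIT MISS HIT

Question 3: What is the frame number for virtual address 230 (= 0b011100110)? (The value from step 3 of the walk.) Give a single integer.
vaddr = 230: l1_idx=3, l2_idx=4
L1[3] = 0; L2[0][4] = 33

Answer: 33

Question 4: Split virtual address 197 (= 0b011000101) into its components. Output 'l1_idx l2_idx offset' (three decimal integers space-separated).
Answer: 3 0 5

Derivation:
vaddr = 197 = 0b011000101
  top 3 bits -> l1_idx = 3
  next 3 bits -> l2_idx = 0
  bottom 3 bits -> offset = 5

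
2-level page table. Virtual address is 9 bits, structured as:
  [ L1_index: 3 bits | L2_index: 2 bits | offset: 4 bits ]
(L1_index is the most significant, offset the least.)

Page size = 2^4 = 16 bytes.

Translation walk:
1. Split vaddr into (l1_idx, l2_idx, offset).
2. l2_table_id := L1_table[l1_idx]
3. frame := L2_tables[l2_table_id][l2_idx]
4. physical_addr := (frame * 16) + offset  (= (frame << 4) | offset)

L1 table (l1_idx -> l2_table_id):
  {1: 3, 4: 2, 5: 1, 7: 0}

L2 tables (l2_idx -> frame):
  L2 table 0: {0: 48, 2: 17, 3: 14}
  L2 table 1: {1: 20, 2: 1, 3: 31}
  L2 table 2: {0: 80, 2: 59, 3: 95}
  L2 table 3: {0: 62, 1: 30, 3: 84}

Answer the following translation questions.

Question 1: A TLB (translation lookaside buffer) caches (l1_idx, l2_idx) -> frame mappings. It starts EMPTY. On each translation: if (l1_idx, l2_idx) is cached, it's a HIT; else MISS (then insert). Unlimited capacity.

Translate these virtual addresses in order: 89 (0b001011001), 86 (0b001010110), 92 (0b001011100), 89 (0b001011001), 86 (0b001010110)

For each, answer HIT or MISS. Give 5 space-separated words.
vaddr=89: (1,1) not in TLB -> MISS, insert
vaddr=86: (1,1) in TLB -> HIT
vaddr=92: (1,1) in TLB -> HIT
vaddr=89: (1,1) in TLB -> HIT
vaddr=86: (1,1) in TLB -> HIT

Answer: MISS HIT HIT HIT HIT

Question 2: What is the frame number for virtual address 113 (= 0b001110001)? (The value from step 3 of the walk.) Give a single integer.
vaddr = 113: l1_idx=1, l2_idx=3
L1[1] = 3; L2[3][3] = 84

Answer: 84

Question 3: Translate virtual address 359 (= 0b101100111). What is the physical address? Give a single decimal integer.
Answer: 23

Derivation:
vaddr = 359 = 0b101100111
Split: l1_idx=5, l2_idx=2, offset=7
L1[5] = 1
L2[1][2] = 1
paddr = 1 * 16 + 7 = 23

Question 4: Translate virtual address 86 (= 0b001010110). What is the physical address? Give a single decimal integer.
Answer: 486

Derivation:
vaddr = 86 = 0b001010110
Split: l1_idx=1, l2_idx=1, offset=6
L1[1] = 3
L2[3][1] = 30
paddr = 30 * 16 + 6 = 486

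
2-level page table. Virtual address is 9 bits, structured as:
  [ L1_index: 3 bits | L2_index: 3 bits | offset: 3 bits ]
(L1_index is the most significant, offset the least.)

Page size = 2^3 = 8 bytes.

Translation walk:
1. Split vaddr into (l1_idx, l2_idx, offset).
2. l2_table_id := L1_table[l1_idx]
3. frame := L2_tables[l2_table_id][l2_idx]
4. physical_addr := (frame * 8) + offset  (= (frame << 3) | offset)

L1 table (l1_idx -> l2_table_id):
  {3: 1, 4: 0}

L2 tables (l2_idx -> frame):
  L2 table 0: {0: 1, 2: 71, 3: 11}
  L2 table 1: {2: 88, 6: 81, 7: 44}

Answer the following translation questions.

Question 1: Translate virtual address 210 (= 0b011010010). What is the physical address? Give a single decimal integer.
vaddr = 210 = 0b011010010
Split: l1_idx=3, l2_idx=2, offset=2
L1[3] = 1
L2[1][2] = 88
paddr = 88 * 8 + 2 = 706

Answer: 706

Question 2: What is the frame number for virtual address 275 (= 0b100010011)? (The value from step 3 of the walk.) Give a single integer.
Answer: 71

Derivation:
vaddr = 275: l1_idx=4, l2_idx=2
L1[4] = 0; L2[0][2] = 71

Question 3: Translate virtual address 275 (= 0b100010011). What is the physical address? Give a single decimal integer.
vaddr = 275 = 0b100010011
Split: l1_idx=4, l2_idx=2, offset=3
L1[4] = 0
L2[0][2] = 71
paddr = 71 * 8 + 3 = 571

Answer: 571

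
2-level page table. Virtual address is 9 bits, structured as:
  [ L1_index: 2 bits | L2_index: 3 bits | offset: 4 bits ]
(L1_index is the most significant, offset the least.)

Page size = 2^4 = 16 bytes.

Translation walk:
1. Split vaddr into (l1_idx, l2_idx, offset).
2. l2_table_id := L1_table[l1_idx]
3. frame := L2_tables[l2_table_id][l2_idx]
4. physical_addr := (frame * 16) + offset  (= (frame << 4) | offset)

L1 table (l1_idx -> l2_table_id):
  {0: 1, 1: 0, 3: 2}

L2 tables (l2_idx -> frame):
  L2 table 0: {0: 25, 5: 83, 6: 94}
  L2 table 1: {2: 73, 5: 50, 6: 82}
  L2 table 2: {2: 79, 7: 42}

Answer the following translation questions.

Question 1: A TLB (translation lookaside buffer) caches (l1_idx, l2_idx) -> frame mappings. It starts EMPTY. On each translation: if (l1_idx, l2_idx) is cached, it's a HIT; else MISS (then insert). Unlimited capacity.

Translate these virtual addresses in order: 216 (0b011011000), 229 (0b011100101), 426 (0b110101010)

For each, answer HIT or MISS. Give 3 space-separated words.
Answer: MISS MISS MISS

Derivation:
vaddr=216: (1,5) not in TLB -> MISS, insert
vaddr=229: (1,6) not in TLB -> MISS, insert
vaddr=426: (3,2) not in TLB -> MISS, insert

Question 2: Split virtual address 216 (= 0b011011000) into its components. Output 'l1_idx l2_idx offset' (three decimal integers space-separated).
vaddr = 216 = 0b011011000
  top 2 bits -> l1_idx = 1
  next 3 bits -> l2_idx = 5
  bottom 4 bits -> offset = 8

Answer: 1 5 8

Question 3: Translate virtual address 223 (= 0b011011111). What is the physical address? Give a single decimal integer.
Answer: 1343

Derivation:
vaddr = 223 = 0b011011111
Split: l1_idx=1, l2_idx=5, offset=15
L1[1] = 0
L2[0][5] = 83
paddr = 83 * 16 + 15 = 1343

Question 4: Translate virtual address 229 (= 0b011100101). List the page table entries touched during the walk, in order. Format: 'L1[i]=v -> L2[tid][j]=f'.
Answer: L1[1]=0 -> L2[0][6]=94

Derivation:
vaddr = 229 = 0b011100101
Split: l1_idx=1, l2_idx=6, offset=5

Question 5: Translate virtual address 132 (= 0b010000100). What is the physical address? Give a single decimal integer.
vaddr = 132 = 0b010000100
Split: l1_idx=1, l2_idx=0, offset=4
L1[1] = 0
L2[0][0] = 25
paddr = 25 * 16 + 4 = 404

Answer: 404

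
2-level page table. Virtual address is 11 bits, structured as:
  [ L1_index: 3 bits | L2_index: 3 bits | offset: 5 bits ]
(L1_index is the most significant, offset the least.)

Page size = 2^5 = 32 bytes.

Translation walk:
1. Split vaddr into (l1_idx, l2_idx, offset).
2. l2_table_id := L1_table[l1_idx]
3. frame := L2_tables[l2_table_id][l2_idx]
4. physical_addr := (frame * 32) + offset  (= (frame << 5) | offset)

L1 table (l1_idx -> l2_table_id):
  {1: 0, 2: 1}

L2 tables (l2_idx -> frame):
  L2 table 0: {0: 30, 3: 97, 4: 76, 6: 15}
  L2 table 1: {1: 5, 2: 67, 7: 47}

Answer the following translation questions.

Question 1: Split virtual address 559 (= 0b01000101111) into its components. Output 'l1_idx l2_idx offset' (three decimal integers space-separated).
vaddr = 559 = 0b01000101111
  top 3 bits -> l1_idx = 2
  next 3 bits -> l2_idx = 1
  bottom 5 bits -> offset = 15

Answer: 2 1 15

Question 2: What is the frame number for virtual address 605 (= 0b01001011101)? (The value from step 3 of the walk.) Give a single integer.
vaddr = 605: l1_idx=2, l2_idx=2
L1[2] = 1; L2[1][2] = 67

Answer: 67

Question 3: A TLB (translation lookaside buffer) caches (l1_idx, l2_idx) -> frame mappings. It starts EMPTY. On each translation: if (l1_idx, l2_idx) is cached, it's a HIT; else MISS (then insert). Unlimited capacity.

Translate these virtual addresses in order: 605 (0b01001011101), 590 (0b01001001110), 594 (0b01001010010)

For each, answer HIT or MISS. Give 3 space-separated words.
Answer: MISS HIT HIT

Derivation:
vaddr=605: (2,2) not in TLB -> MISS, insert
vaddr=590: (2,2) in TLB -> HIT
vaddr=594: (2,2) in TLB -> HIT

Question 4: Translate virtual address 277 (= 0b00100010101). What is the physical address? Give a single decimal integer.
Answer: 981

Derivation:
vaddr = 277 = 0b00100010101
Split: l1_idx=1, l2_idx=0, offset=21
L1[1] = 0
L2[0][0] = 30
paddr = 30 * 32 + 21 = 981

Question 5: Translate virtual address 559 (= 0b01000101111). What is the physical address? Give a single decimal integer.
vaddr = 559 = 0b01000101111
Split: l1_idx=2, l2_idx=1, offset=15
L1[2] = 1
L2[1][1] = 5
paddr = 5 * 32 + 15 = 175

Answer: 175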